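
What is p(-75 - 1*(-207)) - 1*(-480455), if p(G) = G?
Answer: 480587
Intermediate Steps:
p(-75 - 1*(-207)) - 1*(-480455) = (-75 - 1*(-207)) - 1*(-480455) = (-75 + 207) + 480455 = 132 + 480455 = 480587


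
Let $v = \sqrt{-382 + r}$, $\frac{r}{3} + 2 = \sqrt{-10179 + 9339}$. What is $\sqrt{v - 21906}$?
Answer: $\sqrt{-21906 + \sqrt{2} \sqrt{-194 + 3 i \sqrt{210}}} \approx 0.067 + 148.0 i$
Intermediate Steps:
$r = -6 + 6 i \sqrt{210}$ ($r = -6 + 3 \sqrt{-10179 + 9339} = -6 + 3 \sqrt{-840} = -6 + 3 \cdot 2 i \sqrt{210} = -6 + 6 i \sqrt{210} \approx -6.0 + 86.948 i$)
$v = \sqrt{-388 + 6 i \sqrt{210}}$ ($v = \sqrt{-382 - \left(6 - 6 i \sqrt{210}\right)} = \sqrt{-388 + 6 i \sqrt{210}} \approx 2.1935 + 19.819 i$)
$\sqrt{v - 21906} = \sqrt{\sqrt{-388 + 6 i \sqrt{210}} - 21906} = \sqrt{-21906 + \sqrt{-388 + 6 i \sqrt{210}}}$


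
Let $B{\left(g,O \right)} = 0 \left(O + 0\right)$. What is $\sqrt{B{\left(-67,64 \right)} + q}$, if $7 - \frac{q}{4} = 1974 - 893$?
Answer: $2 i \sqrt{1074} \approx 65.544 i$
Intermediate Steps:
$B{\left(g,O \right)} = 0$ ($B{\left(g,O \right)} = 0 O = 0$)
$q = -4296$ ($q = 28 - 4 \left(1974 - 893\right) = 28 - 4324 = -4296$)
$\sqrt{B{\left(-67,64 \right)} + q} = \sqrt{0 - 4296} = \sqrt{-4296} = 2 i \sqrt{1074}$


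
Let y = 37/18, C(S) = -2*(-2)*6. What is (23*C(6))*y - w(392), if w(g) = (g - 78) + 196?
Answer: 1874/3 ≈ 624.67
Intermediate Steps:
C(S) = 24 (C(S) = 4*6 = 24)
y = 37/18 (y = 37*(1/18) = 37/18 ≈ 2.0556)
w(g) = 118 + g (w(g) = (-78 + g) + 196 = 118 + g)
(23*C(6))*y - w(392) = (23*24)*(37/18) - (118 + 392) = 552*(37/18) - 1*510 = 3404/3 - 510 = 1874/3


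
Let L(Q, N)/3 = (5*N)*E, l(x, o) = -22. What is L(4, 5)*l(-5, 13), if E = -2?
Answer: 3300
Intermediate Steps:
L(Q, N) = -30*N (L(Q, N) = 3*((5*N)*(-2)) = 3*(-10*N) = -30*N)
L(4, 5)*l(-5, 13) = -30*5*(-22) = -150*(-22) = 3300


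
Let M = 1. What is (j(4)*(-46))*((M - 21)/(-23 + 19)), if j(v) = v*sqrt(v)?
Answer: -1840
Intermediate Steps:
j(v) = v**(3/2)
(j(4)*(-46))*((M - 21)/(-23 + 19)) = (4**(3/2)*(-46))*((1 - 21)/(-23 + 19)) = (8*(-46))*(-20/(-4)) = -(-7360)*(-1)/4 = -368*5 = -1840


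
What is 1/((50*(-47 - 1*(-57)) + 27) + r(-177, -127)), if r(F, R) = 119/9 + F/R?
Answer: 1143/619067 ≈ 0.0018463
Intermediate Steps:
r(F, R) = 119/9 + F/R (r(F, R) = 119*(⅑) + F/R = 119/9 + F/R)
1/((50*(-47 - 1*(-57)) + 27) + r(-177, -127)) = 1/((50*(-47 - 1*(-57)) + 27) + (119/9 - 177/(-127))) = 1/((50*(-47 + 57) + 27) + (119/9 - 177*(-1/127))) = 1/((50*10 + 27) + (119/9 + 177/127)) = 1/((500 + 27) + 16706/1143) = 1/(527 + 16706/1143) = 1/(619067/1143) = 1143/619067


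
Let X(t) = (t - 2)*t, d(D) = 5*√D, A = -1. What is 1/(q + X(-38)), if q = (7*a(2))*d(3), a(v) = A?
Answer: 304/461345 + 7*√3/461345 ≈ 0.00068522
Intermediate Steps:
a(v) = -1
q = -35*√3 (q = (7*(-1))*(5*√3) = -35*√3 ≈ -60.622)
X(t) = t*(-2 + t) (X(t) = (-2 + t)*t = t*(-2 + t))
1/(q + X(-38)) = 1/(-35*√3 - 38*(-2 - 38)) = 1/(-35*√3 - 38*(-40)) = 1/(-35*√3 + 1520) = 1/(1520 - 35*√3)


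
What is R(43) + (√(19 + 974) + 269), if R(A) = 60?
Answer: 329 + √993 ≈ 360.51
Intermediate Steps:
R(43) + (√(19 + 974) + 269) = 60 + (√(19 + 974) + 269) = 60 + (√993 + 269) = 60 + (269 + √993) = 329 + √993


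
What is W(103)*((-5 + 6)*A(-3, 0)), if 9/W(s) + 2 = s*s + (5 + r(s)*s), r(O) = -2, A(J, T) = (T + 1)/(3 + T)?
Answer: 3/10406 ≈ 0.00028830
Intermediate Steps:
A(J, T) = (1 + T)/(3 + T)
W(s) = 9/(3 + s**2 - 2*s) (W(s) = 9/(-2 + (s*s + (5 - 2*s))) = 9/(-2 + (s**2 + (5 - 2*s))) = 9/(-2 + (5 + s**2 - 2*s)) = 9/(3 + s**2 - 2*s))
W(103)*((-5 + 6)*A(-3, 0)) = (9/(3 + 103**2 - 2*103))*((-5 + 6)*((1 + 0)/(3 + 0))) = (9/(3 + 10609 - 206))*(1*(1/3)) = (9/10406)*(1*((1/3)*1)) = (9*(1/10406))*(1*(1/3)) = (9/10406)*(1/3) = 3/10406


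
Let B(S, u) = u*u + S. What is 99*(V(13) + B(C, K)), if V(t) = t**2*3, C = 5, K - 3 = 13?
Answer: 76032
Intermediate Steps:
K = 16 (K = 3 + 13 = 16)
B(S, u) = S + u**2 (B(S, u) = u**2 + S = S + u**2)
V(t) = 3*t**2
99*(V(13) + B(C, K)) = 99*(3*13**2 + (5 + 16**2)) = 99*(3*169 + (5 + 256)) = 99*(507 + 261) = 99*768 = 76032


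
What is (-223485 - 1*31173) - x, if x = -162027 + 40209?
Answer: -132840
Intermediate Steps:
x = -121818
(-223485 - 1*31173) - x = (-223485 - 1*31173) - 1*(-121818) = (-223485 - 31173) + 121818 = -254658 + 121818 = -132840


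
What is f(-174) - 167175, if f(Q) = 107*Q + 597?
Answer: -185196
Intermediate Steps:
f(Q) = 597 + 107*Q
f(-174) - 167175 = (597 + 107*(-174)) - 167175 = (597 - 18618) - 167175 = -18021 - 167175 = -185196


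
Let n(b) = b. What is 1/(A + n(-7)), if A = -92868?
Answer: -1/92875 ≈ -1.0767e-5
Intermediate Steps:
1/(A + n(-7)) = 1/(-92868 - 7) = 1/(-92875) = -1/92875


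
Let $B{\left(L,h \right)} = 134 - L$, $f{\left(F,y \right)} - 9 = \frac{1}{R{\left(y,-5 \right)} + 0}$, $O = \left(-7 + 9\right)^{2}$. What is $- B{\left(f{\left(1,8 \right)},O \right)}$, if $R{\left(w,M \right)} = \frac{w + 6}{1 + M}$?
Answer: $- \frac{877}{7} \approx -125.29$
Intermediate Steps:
$O = 4$ ($O = 2^{2} = 4$)
$R{\left(w,M \right)} = \frac{6 + w}{1 + M}$
$f{\left(F,y \right)} = 9 + \frac{1}{- \frac{3}{2} - \frac{y}{4}}$ ($f{\left(F,y \right)} = 9 + \frac{1}{\frac{6 + y}{1 - 5} + 0} = 9 + \frac{1}{\frac{6 + y}{-4} + 0} = 9 + \frac{1}{- \frac{6 + y}{4} + 0} = 9 + \frac{1}{\left(- \frac{3}{2} - \frac{y}{4}\right) + 0} = 9 + \frac{1}{- \frac{3}{2} - \frac{y}{4}}$)
$- B{\left(f{\left(1,8 \right)},O \right)} = - (134 - \frac{50 + 9 \cdot 8}{6 + 8}) = - (134 - \frac{50 + 72}{14}) = - (134 - \frac{1}{14} \cdot 122) = - (134 - \frac{61}{7}) = \left(-1\right) \frac{877}{7} = - \frac{877}{7}$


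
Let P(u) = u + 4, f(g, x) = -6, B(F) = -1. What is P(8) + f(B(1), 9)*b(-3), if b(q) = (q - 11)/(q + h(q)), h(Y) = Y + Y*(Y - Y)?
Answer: -2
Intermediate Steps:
h(Y) = Y (h(Y) = Y + Y*0 = Y + 0 = Y)
P(u) = 4 + u
b(q) = (-11 + q)/(2*q) (b(q) = (q - 11)/(q + q) = (-11 + q)/((2*q)) = (-11 + q)*(1/(2*q)) = (-11 + q)/(2*q))
P(8) + f(B(1), 9)*b(-3) = (4 + 8) - 3*(-11 - 3)/(-3) = 12 - 3*(-1)*(-14)/3 = 12 - 6*7/3 = 12 - 14 = -2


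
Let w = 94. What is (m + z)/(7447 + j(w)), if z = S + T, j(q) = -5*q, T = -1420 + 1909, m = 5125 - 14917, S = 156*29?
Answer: -4779/6977 ≈ -0.68497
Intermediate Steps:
S = 4524
m = -9792
T = 489
z = 5013 (z = 4524 + 489 = 5013)
(m + z)/(7447 + j(w)) = (-9792 + 5013)/(7447 - 5*94) = -4779/(7447 - 470) = -4779/6977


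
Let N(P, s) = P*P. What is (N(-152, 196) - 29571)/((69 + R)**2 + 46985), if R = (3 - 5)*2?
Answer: -6467/51210 ≈ -0.12628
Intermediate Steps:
N(P, s) = P**2
R = -4 (R = -2*2 = -4)
(N(-152, 196) - 29571)/((69 + R)**2 + 46985) = ((-152)**2 - 29571)/((69 - 4)**2 + 46985) = (23104 - 29571)/(65**2 + 46985) = -6467/(4225 + 46985) = -6467/51210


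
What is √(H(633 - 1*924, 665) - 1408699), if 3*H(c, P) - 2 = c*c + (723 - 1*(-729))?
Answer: I*√12419886/3 ≈ 1174.7*I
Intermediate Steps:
H(c, P) = 1454/3 + c²/3 (H(c, P) = ⅔ + (c*c + (723 - 1*(-729)))/3 = ⅔ + (c² + (723 + 729))/3 = ⅔ + (c² + 1452)/3 = ⅔ + (1452 + c²)/3 = ⅔ + (484 + c²/3) = 1454/3 + c²/3)
√(H(633 - 1*924, 665) - 1408699) = √((1454/3 + (633 - 1*924)²/3) - 1408699) = √((1454/3 + (633 - 924)²/3) - 1408699) = √((1454/3 + (⅓)*(-291)²) - 1408699) = √((1454/3 + (⅓)*84681) - 1408699) = √((1454/3 + 28227) - 1408699) = √(86135/3 - 1408699) = √(-4139962/3) = I*√12419886/3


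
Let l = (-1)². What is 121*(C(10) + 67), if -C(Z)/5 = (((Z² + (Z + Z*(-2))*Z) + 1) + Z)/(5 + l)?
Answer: 41987/6 ≈ 6997.8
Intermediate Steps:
l = 1
C(Z) = -⅚ - 5*Z/6 (C(Z) = -5*(((Z² + (Z + Z*(-2))*Z) + 1) + Z)/(5 + 1) = -5*(((Z² + (Z - 2*Z)*Z) + 1) + Z)/6 = -5*(((Z² + (-Z)*Z) + 1) + Z)/6 = -5*(((Z² - Z²) + 1) + Z)/6 = -5*((0 + 1) + Z)/6 = -5*(1 + Z)/6 = -5*(⅙ + Z/6) = -⅚ - 5*Z/6)
121*(C(10) + 67) = 121*((-⅚ - ⅚*10) + 67) = 121*((-⅚ - 25/3) + 67) = 121*(-55/6 + 67) = 121*(347/6) = 41987/6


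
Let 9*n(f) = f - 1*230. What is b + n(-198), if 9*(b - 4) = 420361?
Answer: 419969/9 ≈ 46663.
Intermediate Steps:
b = 420397/9 (b = 4 + (⅑)*420361 = 4 + 420361/9 = 420397/9 ≈ 46711.)
n(f) = -230/9 + f/9 (n(f) = (f - 1*230)/9 = (f - 230)/9 = (-230 + f)/9 = -230/9 + f/9)
b + n(-198) = 420397/9 + (-230/9 + (⅑)*(-198)) = 420397/9 + (-230/9 - 22) = 420397/9 - 428/9 = 419969/9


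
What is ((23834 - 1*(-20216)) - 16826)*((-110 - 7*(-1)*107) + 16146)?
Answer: 456954840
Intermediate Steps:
((23834 - 1*(-20216)) - 16826)*((-110 - 7*(-1)*107) + 16146) = ((23834 + 20216) - 16826)*((-110 + 7*107) + 16146) = (44050 - 16826)*((-110 + 749) + 16146) = 27224*(639 + 16146) = 27224*16785 = 456954840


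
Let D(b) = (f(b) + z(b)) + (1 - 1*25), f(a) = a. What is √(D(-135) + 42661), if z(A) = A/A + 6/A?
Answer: √9563165/15 ≈ 206.16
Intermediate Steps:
z(A) = 1 + 6/A
D(b) = -24 + b + (6 + b)/b (D(b) = (b + (6 + b)/b) + (1 - 1*25) = (b + (6 + b)/b) + (1 - 25) = (b + (6 + b)/b) - 24 = -24 + b + (6 + b)/b)
√(D(-135) + 42661) = √((-23 - 135 + 6/(-135)) + 42661) = √((-23 - 135 + 6*(-1/135)) + 42661) = √((-23 - 135 - 2/45) + 42661) = √(-7112/45 + 42661) = √(1912633/45) = √9563165/15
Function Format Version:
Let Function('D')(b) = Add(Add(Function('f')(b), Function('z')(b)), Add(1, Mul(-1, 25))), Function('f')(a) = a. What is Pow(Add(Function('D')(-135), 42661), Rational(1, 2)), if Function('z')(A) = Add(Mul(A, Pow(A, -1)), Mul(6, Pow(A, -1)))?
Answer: Mul(Rational(1, 15), Pow(9563165, Rational(1, 2))) ≈ 206.16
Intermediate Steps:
Function('z')(A) = Add(1, Mul(6, Pow(A, -1)))
Function('D')(b) = Add(-24, b, Mul(Pow(b, -1), Add(6, b))) (Function('D')(b) = Add(Add(b, Mul(Pow(b, -1), Add(6, b))), Add(1, Mul(-1, 25))) = Add(Add(b, Mul(Pow(b, -1), Add(6, b))), Add(1, -25)) = Add(Add(b, Mul(Pow(b, -1), Add(6, b))), -24) = Add(-24, b, Mul(Pow(b, -1), Add(6, b))))
Pow(Add(Function('D')(-135), 42661), Rational(1, 2)) = Pow(Add(Add(-23, -135, Mul(6, Pow(-135, -1))), 42661), Rational(1, 2)) = Pow(Add(Add(-23, -135, Mul(6, Rational(-1, 135))), 42661), Rational(1, 2)) = Pow(Add(Add(-23, -135, Rational(-2, 45)), 42661), Rational(1, 2)) = Pow(Add(Rational(-7112, 45), 42661), Rational(1, 2)) = Pow(Rational(1912633, 45), Rational(1, 2)) = Mul(Rational(1, 15), Pow(9563165, Rational(1, 2)))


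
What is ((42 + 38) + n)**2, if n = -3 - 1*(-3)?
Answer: 6400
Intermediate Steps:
n = 0 (n = -3 + 3 = 0)
((42 + 38) + n)**2 = ((42 + 38) + 0)**2 = (80 + 0)**2 = 80**2 = 6400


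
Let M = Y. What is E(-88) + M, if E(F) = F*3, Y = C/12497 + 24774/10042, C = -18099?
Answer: -16501398108/62747437 ≈ -262.98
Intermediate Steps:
Y = 63925260/62747437 (Y = -18099/12497 + 24774/10042 = -18099*1/12497 + 24774*(1/10042) = -18099/12497 + 12387/5021 = 63925260/62747437 ≈ 1.0188)
M = 63925260/62747437 ≈ 1.0188
E(F) = 3*F
E(-88) + M = 3*(-88) + 63925260/62747437 = -264 + 63925260/62747437 = -16501398108/62747437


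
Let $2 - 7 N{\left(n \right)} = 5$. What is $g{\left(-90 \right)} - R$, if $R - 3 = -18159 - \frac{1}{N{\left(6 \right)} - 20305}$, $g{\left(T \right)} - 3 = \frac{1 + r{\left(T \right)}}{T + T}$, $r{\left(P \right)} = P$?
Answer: $\frac{232303879291}{12792420} \approx 18160.0$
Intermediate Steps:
$N{\left(n \right)} = - \frac{3}{7}$ ($N{\left(n \right)} = \frac{2}{7} - \frac{5}{7} = - \frac{3}{7}$)
$g{\left(T \right)} = 3 + \frac{1 + T}{2 T}$ ($g{\left(T \right)} = 3 + \frac{1 + T}{T + T} = 3 + \frac{1 + T}{2 T}$)
$R = - \frac{2580657521}{142138}$ ($R = 3 - \left(18159 + \frac{1}{- \frac{3}{7} - 20305}\right) = 3 - \frac{2581083935}{142138} = - \frac{2580657521}{142138} \approx -18156.0$)
$g{\left(-90 \right)} - R = \frac{1 + 7 \left(-90\right)}{2 \left(-90\right)} - - \frac{2580657521}{142138} = \frac{1}{2} \left(- \frac{1}{90}\right) \left(1 - 630\right) + \frac{2580657521}{142138} = \frac{1}{2} \left(- \frac{1}{90}\right) \left(-629\right) + \frac{2580657521}{142138} = \frac{629}{180} + \frac{2580657521}{142138} = \frac{232303879291}{12792420}$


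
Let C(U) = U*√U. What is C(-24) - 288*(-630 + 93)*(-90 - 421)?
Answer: -79029216 - 48*I*√6 ≈ -7.9029e+7 - 117.58*I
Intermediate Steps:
C(U) = U^(3/2)
C(-24) - 288*(-630 + 93)*(-90 - 421) = (-24)^(3/2) - 288*(-630 + 93)*(-90 - 421) = -48*I*√6 - (-154656)*(-511) = -48*I*√6 - 288*274407 = -48*I*√6 - 79029216 = -79029216 - 48*I*√6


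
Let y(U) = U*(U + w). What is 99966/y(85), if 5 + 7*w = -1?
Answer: 699762/50065 ≈ 13.977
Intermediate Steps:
w = -6/7 (w = -5/7 + (1/7)*(-1) = -5/7 - 1/7 = -6/7 ≈ -0.85714)
y(U) = U*(-6/7 + U) (y(U) = U*(U - 6/7) = U*(-6/7 + U))
99966/y(85) = 99966/(((1/7)*85*(-6 + 7*85))) = 99966/(((1/7)*85*(-6 + 595))) = 99966/(((1/7)*85*589)) = 99966/(50065/7) = 99966*(7/50065) = 699762/50065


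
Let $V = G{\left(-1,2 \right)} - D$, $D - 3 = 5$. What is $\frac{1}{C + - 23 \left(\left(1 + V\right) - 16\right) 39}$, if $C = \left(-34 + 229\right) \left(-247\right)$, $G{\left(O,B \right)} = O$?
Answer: $- \frac{1}{26637} \approx -3.7542 \cdot 10^{-5}$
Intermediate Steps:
$D = 8$ ($D = 3 + 5 = 8$)
$V = -9$ ($V = -1 - 8 = -9$)
$C = -48165$ ($C = 195 \left(-247\right) = -48165$)
$\frac{1}{C + - 23 \left(\left(1 + V\right) - 16\right) 39} = \frac{1}{-48165 + - 23 \left(\left(1 - 9\right) - 16\right) 39} = \frac{1}{-48165 + - 23 \left(-8 - 16\right) 39} = \frac{1}{-48165 + \left(-23\right) \left(-24\right) 39} = \frac{1}{-48165 + 552 \cdot 39} = \frac{1}{-48165 + 21528} = \frac{1}{-26637} = - \frac{1}{26637}$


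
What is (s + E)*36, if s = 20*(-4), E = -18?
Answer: -3528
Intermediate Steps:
s = -80
(s + E)*36 = (-80 - 18)*36 = -98*36 = -3528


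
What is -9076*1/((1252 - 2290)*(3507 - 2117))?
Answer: 2269/360705 ≈ 0.0062905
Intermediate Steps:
-9076*1/((1252 - 2290)*(3507 - 2117)) = -9076/(1390*(-1038)) = -9076/(-1442820) = -9076*(-1/1442820) = 2269/360705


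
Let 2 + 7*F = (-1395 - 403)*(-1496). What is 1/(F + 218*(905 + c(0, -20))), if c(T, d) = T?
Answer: 1/581548 ≈ 1.7195e-6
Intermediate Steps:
F = 384258 (F = -2/7 + ((-1395 - 403)*(-1496))/7 = -2/7 + (-1798*(-1496))/7 = -2/7 + (1/7)*2689808 = -2/7 + 2689808/7 = 384258)
1/(F + 218*(905 + c(0, -20))) = 1/(384258 + 218*(905 + 0)) = 1/(384258 + 218*905) = 1/(384258 + 197290) = 1/581548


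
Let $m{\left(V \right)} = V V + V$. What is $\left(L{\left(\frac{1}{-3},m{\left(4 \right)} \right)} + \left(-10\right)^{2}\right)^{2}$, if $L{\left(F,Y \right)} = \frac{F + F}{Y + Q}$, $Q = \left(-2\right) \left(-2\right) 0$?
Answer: $\frac{8994001}{900} \approx 9993.3$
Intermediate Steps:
$Q = 0$ ($Q = 4 \cdot 0 = 0$)
$m{\left(V \right)} = V + V^{2}$ ($m{\left(V \right)} = V^{2} + V = V + V^{2}$)
$L{\left(F,Y \right)} = \frac{2 F}{Y}$ ($L{\left(F,Y \right)} = \frac{F + F}{Y + 0} = \frac{2 F}{Y}$)
$\left(L{\left(\frac{1}{-3},m{\left(4 \right)} \right)} + \left(-10\right)^{2}\right)^{2} = \left(\frac{2}{\left(-3\right) 4 \left(1 + 4\right)} + \left(-10\right)^{2}\right)^{2} = \left(2 \left(- \frac{1}{3}\right) \frac{1}{4 \cdot 5} + 100\right)^{2} = \left(2 \left(- \frac{1}{3}\right) \frac{1}{20} + 100\right)^{2} = \left(- \frac{1}{30} + 100\right)^{2} = \left(\frac{2999}{30}\right)^{2} = \frac{8994001}{900}$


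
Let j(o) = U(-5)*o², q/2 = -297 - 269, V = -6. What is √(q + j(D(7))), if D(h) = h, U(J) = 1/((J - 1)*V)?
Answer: I*√40703/6 ≈ 33.625*I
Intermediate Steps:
q = -1132 (q = 2*(-297 - 269) = 2*(-566) = -1132)
U(J) = -1/(6*(-1 + J)) (U(J) = 1/((J - 1)*(-6)) = -⅙/(-1 + J) = -1/(6*(-1 + J)))
j(o) = o²/36 (j(o) = (-1/(-6 + 6*(-5)))*o² = (-1/(-6 - 30))*o² = (-1/(-36))*o² = (-1*(-1/36))*o² = o²/36)
√(q + j(D(7))) = √(-1132 + (1/36)*7²) = √(-1132 + (1/36)*49) = √(-1132 + 49/36) = √(-40703/36) = I*√40703/6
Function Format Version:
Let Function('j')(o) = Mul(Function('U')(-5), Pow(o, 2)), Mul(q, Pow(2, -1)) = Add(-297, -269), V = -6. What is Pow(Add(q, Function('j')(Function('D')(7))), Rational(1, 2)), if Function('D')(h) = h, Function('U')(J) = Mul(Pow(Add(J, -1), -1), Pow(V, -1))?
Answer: Mul(Rational(1, 6), I, Pow(40703, Rational(1, 2))) ≈ Mul(33.625, I)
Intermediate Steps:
q = -1132 (q = Mul(2, Add(-297, -269)) = Mul(2, -566) = -1132)
Function('U')(J) = Mul(Rational(-1, 6), Pow(Add(-1, J), -1)) (Function('U')(J) = Mul(Pow(Add(J, -1), -1), Pow(-6, -1)) = Mul(Pow(Add(-1, J), -1), Rational(-1, 6)) = Mul(Rational(-1, 6), Pow(Add(-1, J), -1)))
Function('j')(o) = Mul(Rational(1, 36), Pow(o, 2)) (Function('j')(o) = Mul(Mul(-1, Pow(Add(-6, Mul(6, -5)), -1)), Pow(o, 2)) = Mul(Mul(-1, Pow(Add(-6, -30), -1)), Pow(o, 2)) = Mul(Mul(-1, Pow(-36, -1)), Pow(o, 2)) = Mul(Mul(-1, Rational(-1, 36)), Pow(o, 2)) = Mul(Rational(1, 36), Pow(o, 2)))
Pow(Add(q, Function('j')(Function('D')(7))), Rational(1, 2)) = Pow(Add(-1132, Mul(Rational(1, 36), Pow(7, 2))), Rational(1, 2)) = Pow(Add(-1132, Mul(Rational(1, 36), 49)), Rational(1, 2)) = Pow(Add(-1132, Rational(49, 36)), Rational(1, 2)) = Pow(Rational(-40703, 36), Rational(1, 2)) = Mul(Rational(1, 6), I, Pow(40703, Rational(1, 2)))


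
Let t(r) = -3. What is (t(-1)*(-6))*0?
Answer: 0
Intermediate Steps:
(t(-1)*(-6))*0 = -3*(-6)*0 = 18*0 = 0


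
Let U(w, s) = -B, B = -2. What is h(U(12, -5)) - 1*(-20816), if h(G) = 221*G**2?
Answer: 21700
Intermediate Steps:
U(w, s) = 2 (U(w, s) = -1*(-2) = 2)
h(U(12, -5)) - 1*(-20816) = 221*2**2 - 1*(-20816) = 221*4 + 20816 = 884 + 20816 = 21700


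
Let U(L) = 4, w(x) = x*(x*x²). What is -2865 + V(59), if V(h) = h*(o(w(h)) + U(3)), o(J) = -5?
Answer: -2924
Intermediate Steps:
w(x) = x⁴ (w(x) = x*x³ = x⁴)
V(h) = -h (V(h) = h*(-5 + 4) = h*(-1) = -h)
-2865 + V(59) = -2865 - 1*59 = -2865 - 59 = -2924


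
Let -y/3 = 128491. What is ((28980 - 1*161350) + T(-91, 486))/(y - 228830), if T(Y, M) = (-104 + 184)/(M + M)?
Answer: 32165890/149275629 ≈ 0.21548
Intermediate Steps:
T(Y, M) = 40/M (T(Y, M) = 80/((2*M)) = 80*(1/(2*M)) = 40/M)
y = -385473 (y = -3*128491 = -385473)
((28980 - 1*161350) + T(-91, 486))/(y - 228830) = ((28980 - 1*161350) + 40/486)/(-385473 - 228830) = ((28980 - 161350) + 40*(1/486))/(-614303) = (-132370 + 20/243)*(-1/614303) = -32165890/243*(-1/614303) = 32165890/149275629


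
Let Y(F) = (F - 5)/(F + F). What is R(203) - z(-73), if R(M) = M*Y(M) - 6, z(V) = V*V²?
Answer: 389110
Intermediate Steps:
Y(F) = (-5 + F)/(2*F) (Y(F) = (-5 + F)/((2*F)) = (-5 + F)*(1/(2*F)) = (-5 + F)/(2*F))
z(V) = V³
R(M) = -17/2 + M/2 (R(M) = M*((-5 + M)/(2*M)) - 6 = (-5/2 + M/2) - 6 = -17/2 + M/2)
R(203) - z(-73) = (-17/2 + (½)*203) - 1*(-73)³ = (-17/2 + 203/2) - 1*(-389017) = 93 + 389017 = 389110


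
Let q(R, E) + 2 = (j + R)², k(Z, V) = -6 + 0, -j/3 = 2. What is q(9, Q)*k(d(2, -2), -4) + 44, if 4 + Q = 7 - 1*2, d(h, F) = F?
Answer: 2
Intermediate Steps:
j = -6 (j = -3*2 = -6)
k(Z, V) = -6
Q = 1 (Q = -4 + (7 - 1*2) = -4 + (7 - 2) = -4 + 5 = 1)
q(R, E) = -2 + (-6 + R)²
q(9, Q)*k(d(2, -2), -4) + 44 = (-2 + (-6 + 9)²)*(-6) + 44 = (-2 + 3²)*(-6) + 44 = (-2 + 9)*(-6) + 44 = 7*(-6) + 44 = -42 + 44 = 2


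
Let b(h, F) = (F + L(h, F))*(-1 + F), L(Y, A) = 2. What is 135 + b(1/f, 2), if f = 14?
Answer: 139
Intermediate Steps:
b(h, F) = (-1 + F)*(2 + F) (b(h, F) = (F + 2)*(-1 + F) = (2 + F)*(-1 + F) = (-1 + F)*(2 + F))
135 + b(1/f, 2) = 135 + (-2 + 2 + 2²) = 135 + (-2 + 2 + 4) = 135 + 4 = 139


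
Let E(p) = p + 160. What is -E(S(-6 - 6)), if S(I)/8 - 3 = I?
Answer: -88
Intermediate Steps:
S(I) = 24 + 8*I
E(p) = 160 + p
-E(S(-6 - 6)) = -(160 + (24 + 8*(-6 - 6))) = -(160 + (24 + 8*(-12))) = -(160 + (24 - 96)) = -(160 - 72) = -1*88 = -88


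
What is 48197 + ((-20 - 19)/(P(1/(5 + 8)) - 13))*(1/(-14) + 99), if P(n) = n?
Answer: 38020513/784 ≈ 48496.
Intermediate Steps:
48197 + ((-20 - 19)/(P(1/(5 + 8)) - 13))*(1/(-14) + 99) = 48197 + ((-20 - 19)/(1/(5 + 8) - 13))*(1/(-14) + 99) = 48197 + (-39/(1/13 - 13))*(-1/14 + 99) = 48197 - 39/(1/13 - 13)*(1385/14) = 48197 - 39/(-168/13)*(1385/14) = 48197 - 39*(-13/168)*(1385/14) = 48197 + (169/56)*(1385/14) = 48197 + 234065/784 = 38020513/784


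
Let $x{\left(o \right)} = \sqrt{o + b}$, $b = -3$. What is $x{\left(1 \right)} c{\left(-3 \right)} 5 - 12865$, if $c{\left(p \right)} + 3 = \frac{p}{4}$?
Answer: $-12865 - \frac{75 i \sqrt{2}}{4} \approx -12865.0 - 26.517 i$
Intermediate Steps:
$c{\left(p \right)} = -3 + \frac{p}{4}$
$x{\left(o \right)} = \sqrt{-3 + o}$ ($x{\left(o \right)} = \sqrt{o - 3} = \sqrt{-3 + o}$)
$x{\left(1 \right)} c{\left(-3 \right)} 5 - 12865 = \sqrt{-3 + 1} \left(-3 + \frac{1}{4} \left(-3\right)\right) 5 - 12865 = \sqrt{-2} \left(-3 - \frac{3}{4}\right) 5 - 12865 = i \sqrt{2} \left(- \frac{15}{4}\right) 5 - 12865 = - \frac{15 i \sqrt{2}}{4} \cdot 5 - 12865 = - \frac{75 i \sqrt{2}}{4} - 12865 = -12865 - \frac{75 i \sqrt{2}}{4}$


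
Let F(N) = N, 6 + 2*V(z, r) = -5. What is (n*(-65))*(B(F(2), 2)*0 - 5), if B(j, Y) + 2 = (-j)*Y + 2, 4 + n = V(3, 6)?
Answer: -6175/2 ≈ -3087.5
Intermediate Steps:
V(z, r) = -11/2 (V(z, r) = -3 + (½)*(-5) = -3 - 5/2 = -11/2)
n = -19/2 (n = -4 - 11/2 = -19/2 ≈ -9.5000)
B(j, Y) = -Y*j (B(j, Y) = -2 + ((-j)*Y + 2) = -2 + (-Y*j + 2) = -2 + (2 - Y*j) = -Y*j)
(n*(-65))*(B(F(2), 2)*0 - 5) = (-19/2*(-65))*(-1*2*2*0 - 5) = 1235*(-4*0 - 5)/2 = 1235*(0 - 5)/2 = (1235/2)*(-5) = -6175/2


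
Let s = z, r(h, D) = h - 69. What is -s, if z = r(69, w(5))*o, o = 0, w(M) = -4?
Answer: 0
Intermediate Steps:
r(h, D) = -69 + h
z = 0 (z = (-69 + 69)*0 = 0*0 = 0)
s = 0
-s = -1*0 = 0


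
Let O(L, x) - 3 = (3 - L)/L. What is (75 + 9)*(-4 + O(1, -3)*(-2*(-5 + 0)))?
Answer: 3864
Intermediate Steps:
O(L, x) = 3 + (3 - L)/L
(75 + 9)*(-4 + O(1, -3)*(-2*(-5 + 0))) = (75 + 9)*(-4 + (2 + 3/1)*(-2*(-5 + 0))) = 84*(-4 + (2 + 3*1)*(-2*(-5))) = 84*(-4 + (2 + 3)*10) = 84*(-4 + 5*10) = 84*(-4 + 50) = 84*46 = 3864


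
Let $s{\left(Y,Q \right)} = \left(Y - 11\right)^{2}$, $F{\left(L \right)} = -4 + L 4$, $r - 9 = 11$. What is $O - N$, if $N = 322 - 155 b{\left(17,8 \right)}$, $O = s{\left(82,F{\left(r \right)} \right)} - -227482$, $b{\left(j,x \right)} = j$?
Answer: $234836$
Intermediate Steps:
$r = 20$ ($r = 9 + 11 = 20$)
$F{\left(L \right)} = -4 + 4 L$
$s{\left(Y,Q \right)} = \left(-11 + Y\right)^{2}$
$O = 232523$ ($O = \left(-11 + 82\right)^{2} - -227482 = 71^{2} + 227482 = 5041 + 227482 = 232523$)
$N = -2313$ ($N = 322 - 2635 = -2313$)
$O - N = 232523 - -2313 = 232523 + 2313 = 234836$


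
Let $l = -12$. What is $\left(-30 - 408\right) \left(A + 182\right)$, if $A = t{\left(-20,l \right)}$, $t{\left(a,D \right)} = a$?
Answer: $-70956$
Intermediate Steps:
$A = -20$
$\left(-30 - 408\right) \left(A + 182\right) = \left(-30 - 408\right) \left(-20 + 182\right) = \left(-438\right) 162 = -70956$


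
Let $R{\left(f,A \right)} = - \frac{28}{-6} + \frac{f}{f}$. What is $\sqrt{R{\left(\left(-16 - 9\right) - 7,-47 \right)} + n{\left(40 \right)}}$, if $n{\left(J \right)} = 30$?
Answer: $\frac{\sqrt{321}}{3} \approx 5.9722$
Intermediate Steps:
$R{\left(f,A \right)} = \frac{17}{3}$ ($R{\left(f,A \right)} = \left(-28\right) \left(- \frac{1}{6}\right) + 1 = \frac{14}{3} + 1 = \frac{17}{3}$)
$\sqrt{R{\left(\left(-16 - 9\right) - 7,-47 \right)} + n{\left(40 \right)}} = \sqrt{\frac{17}{3} + 30} = \sqrt{\frac{107}{3}} = \frac{\sqrt{321}}{3}$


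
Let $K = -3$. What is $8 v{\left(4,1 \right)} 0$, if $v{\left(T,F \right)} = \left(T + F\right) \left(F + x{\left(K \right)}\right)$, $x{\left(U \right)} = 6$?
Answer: $0$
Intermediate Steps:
$v{\left(T,F \right)} = \left(6 + F\right) \left(F + T\right)$ ($v{\left(T,F \right)} = \left(T + F\right) \left(F + 6\right) = \left(F + T\right) \left(6 + F\right) = \left(6 + F\right) \left(F + T\right)$)
$8 v{\left(4,1 \right)} 0 = 8 \left(1^{2} + 6 \cdot 1 + 6 \cdot 4 + 1 \cdot 4\right) 0 = 8 \left(1 + 6 + 24 + 4\right) 0 = 8 \cdot 35 \cdot 0 = 280 \cdot 0 = 0$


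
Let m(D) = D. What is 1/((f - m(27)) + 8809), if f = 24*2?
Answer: 1/8830 ≈ 0.00011325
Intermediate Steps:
f = 48
1/((f - m(27)) + 8809) = 1/((48 - 1*27) + 8809) = 1/((48 - 27) + 8809) = 1/(21 + 8809) = 1/8830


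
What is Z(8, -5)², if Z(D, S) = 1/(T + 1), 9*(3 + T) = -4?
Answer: 81/484 ≈ 0.16736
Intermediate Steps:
T = -31/9 (T = -3 + (⅑)*(-4) = -3 - 4/9 = -31/9 ≈ -3.4444)
Z(D, S) = -9/22 (Z(D, S) = 1/(-31/9 + 1) = 1/(-22/9) = -9/22)
Z(8, -5)² = (-9/22)² = 81/484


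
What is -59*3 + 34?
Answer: -143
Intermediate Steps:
-59*3 + 34 = -177 + 34 = -143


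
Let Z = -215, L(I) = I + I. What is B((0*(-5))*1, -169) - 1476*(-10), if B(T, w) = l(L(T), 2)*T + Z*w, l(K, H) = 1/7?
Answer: 51095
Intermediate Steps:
L(I) = 2*I
l(K, H) = 1/7
B(T, w) = -215*w + T/7 (B(T, w) = T/7 - 215*w = -215*w + T/7)
B((0*(-5))*1, -169) - 1476*(-10) = (-215*(-169) + ((0*(-5))*1)/7) - 1476*(-10) = (36335 + (0*1)/7) + 14760 = (36335 + (1/7)*0) + 14760 = (36335 + 0) + 14760 = 36335 + 14760 = 51095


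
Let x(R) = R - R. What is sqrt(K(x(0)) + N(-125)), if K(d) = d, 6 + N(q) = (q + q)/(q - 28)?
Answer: 2*I*sqrt(2839)/51 ≈ 2.0895*I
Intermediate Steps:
x(R) = 0
N(q) = -6 + 2*q/(-28 + q) (N(q) = -6 + (q + q)/(q - 28) = -6 + (2*q)/(-28 + q) = -6 + 2*q/(-28 + q))
sqrt(K(x(0)) + N(-125)) = sqrt(0 + 4*(42 - 1*(-125))/(-28 - 125)) = sqrt(0 + 4*(42 + 125)/(-153)) = sqrt(0 + 4*(-1/153)*167) = sqrt(0 - 668/153) = sqrt(-668/153) = 2*I*sqrt(2839)/51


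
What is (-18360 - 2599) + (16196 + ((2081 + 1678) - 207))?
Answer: -1211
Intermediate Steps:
(-18360 - 2599) + (16196 + ((2081 + 1678) - 207)) = -20959 + (16196 + (3759 - 207)) = -20959 + (16196 + 3552) = -20959 + 19748 = -1211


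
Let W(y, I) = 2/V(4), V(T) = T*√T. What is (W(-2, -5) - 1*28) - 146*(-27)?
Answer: 15657/4 ≈ 3914.3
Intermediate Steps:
V(T) = T^(3/2)
W(y, I) = ¼ (W(y, I) = 2/(4^(3/2)) = 2/8 = 2*(⅛) = ¼)
(W(-2, -5) - 1*28) - 146*(-27) = (¼ - 1*28) - 146*(-27) = (¼ - 28) + 3942 = -111/4 + 3942 = 15657/4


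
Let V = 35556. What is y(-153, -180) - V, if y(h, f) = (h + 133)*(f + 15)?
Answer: -32256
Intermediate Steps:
y(h, f) = (15 + f)*(133 + h) (y(h, f) = (133 + h)*(15 + f) = (15 + f)*(133 + h))
y(-153, -180) - V = (1995 + 15*(-153) + 133*(-180) - 180*(-153)) - 1*35556 = (1995 - 2295 - 23940 + 27540) - 35556 = 3300 - 35556 = -32256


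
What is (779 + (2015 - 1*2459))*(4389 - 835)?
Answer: 1190590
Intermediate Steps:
(779 + (2015 - 1*2459))*(4389 - 835) = (779 + (2015 - 2459))*3554 = (779 - 444)*3554 = 335*3554 = 1190590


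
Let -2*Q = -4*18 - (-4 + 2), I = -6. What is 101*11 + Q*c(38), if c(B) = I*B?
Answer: -6869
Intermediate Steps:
c(B) = -6*B
Q = 35 (Q = -(-4*18 - (-4 + 2))/2 = -(-72 - 1*(-2))/2 = -(-72 + 2)/2 = -½*(-70) = 35)
101*11 + Q*c(38) = 101*11 + 35*(-6*38) = 1111 + 35*(-228) = 1111 - 7980 = -6869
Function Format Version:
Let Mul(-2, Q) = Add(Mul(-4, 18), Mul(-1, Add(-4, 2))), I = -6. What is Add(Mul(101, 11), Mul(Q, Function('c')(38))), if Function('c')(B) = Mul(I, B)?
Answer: -6869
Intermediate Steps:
Function('c')(B) = Mul(-6, B)
Q = 35 (Q = Mul(Rational(-1, 2), Add(Mul(-4, 18), Mul(-1, Add(-4, 2)))) = Mul(Rational(-1, 2), Add(-72, Mul(-1, -2))) = Mul(Rational(-1, 2), Add(-72, 2)) = Mul(Rational(-1, 2), -70) = 35)
Add(Mul(101, 11), Mul(Q, Function('c')(38))) = Add(Mul(101, 11), Mul(35, Mul(-6, 38))) = Add(1111, Mul(35, -228)) = Add(1111, -7980) = -6869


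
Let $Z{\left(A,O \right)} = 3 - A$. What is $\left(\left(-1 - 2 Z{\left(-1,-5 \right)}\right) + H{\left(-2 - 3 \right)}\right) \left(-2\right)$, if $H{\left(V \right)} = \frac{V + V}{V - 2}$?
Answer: $\frac{106}{7} \approx 15.143$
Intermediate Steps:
$H{\left(V \right)} = \frac{2 V}{-2 + V}$
$\left(\left(-1 - 2 Z{\left(-1,-5 \right)}\right) + H{\left(-2 - 3 \right)}\right) \left(-2\right) = \left(\left(-1 - 2 \left(3 - -1\right)\right) + \frac{2 \left(-2 - 3\right)}{-2 - 5}\right) \left(-2\right) = \left(\left(-1 - 2 \left(3 + 1\right)\right) + 2 \left(-5\right) \frac{1}{-2 - 5}\right) \left(-2\right) = \left(\left(-1 - 8\right) + 2 \left(-5\right) \frac{1}{-7}\right) \left(-2\right) = \left(\left(-1 - 8\right) + 2 \left(-5\right) \left(- \frac{1}{7}\right)\right) \left(-2\right) = \left(-9 + \frac{10}{7}\right) \left(-2\right) = \left(- \frac{53}{7}\right) \left(-2\right) = \frac{106}{7}$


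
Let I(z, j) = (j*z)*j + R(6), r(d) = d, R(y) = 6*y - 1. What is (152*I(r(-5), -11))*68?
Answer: -5891520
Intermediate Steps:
R(y) = -1 + 6*y
I(z, j) = 35 + z*j² (I(z, j) = (j*z)*j + (-1 + 6*6) = z*j² + (-1 + 36) = z*j² + 35 = 35 + z*j²)
(152*I(r(-5), -11))*68 = (152*(35 - 5*(-11)²))*68 = (152*(35 - 5*121))*68 = (152*(35 - 605))*68 = (152*(-570))*68 = -86640*68 = -5891520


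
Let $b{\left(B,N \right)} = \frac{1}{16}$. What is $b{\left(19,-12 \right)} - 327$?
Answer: $- \frac{5231}{16} \approx -326.94$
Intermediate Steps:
$b{\left(B,N \right)} = \frac{1}{16}$
$b{\left(19,-12 \right)} - 327 = \frac{1}{16} - 327 = - \frac{5231}{16}$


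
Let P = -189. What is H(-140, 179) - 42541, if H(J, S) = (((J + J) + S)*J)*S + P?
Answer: 2488330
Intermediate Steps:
H(J, S) = -189 + J*S*(S + 2*J) (H(J, S) = (((J + J) + S)*J)*S - 189 = ((2*J + S)*J)*S - 189 = ((S + 2*J)*J)*S - 189 = (J*(S + 2*J))*S - 189 = J*S*(S + 2*J) - 189 = -189 + J*S*(S + 2*J))
H(-140, 179) - 42541 = (-189 - 140*179**2 + 2*179*(-140)**2) - 42541 = (-189 - 140*32041 + 2*179*19600) - 42541 = (-189 - 4485740 + 7016800) - 42541 = 2530871 - 42541 = 2488330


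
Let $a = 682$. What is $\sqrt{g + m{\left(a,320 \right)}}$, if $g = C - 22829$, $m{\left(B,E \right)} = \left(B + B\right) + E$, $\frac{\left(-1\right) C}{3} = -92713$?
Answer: $\sqrt{256994} \approx 506.95$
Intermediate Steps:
$C = 278139$ ($C = \left(-3\right) \left(-92713\right) = 278139$)
$m{\left(B,E \right)} = E + 2 B$ ($m{\left(B,E \right)} = 2 B + E = E + 2 B$)
$g = 255310$ ($g = 278139 - 22829 = 255310$)
$\sqrt{g + m{\left(a,320 \right)}} = \sqrt{255310 + \left(320 + 2 \cdot 682\right)} = \sqrt{255310 + \left(320 + 1364\right)} = \sqrt{255310 + 1684} = \sqrt{256994}$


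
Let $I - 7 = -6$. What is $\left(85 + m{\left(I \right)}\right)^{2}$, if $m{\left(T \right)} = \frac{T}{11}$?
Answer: $\frac{876096}{121} \approx 7240.5$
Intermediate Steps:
$I = 1$ ($I = 7 - 6 = 1$)
$m{\left(T \right)} = \frac{T}{11}$ ($m{\left(T \right)} = T \frac{1}{11} = \frac{T}{11}$)
$\left(85 + m{\left(I \right)}\right)^{2} = \left(85 + \frac{1}{11} \cdot 1\right)^{2} = \left(85 + \frac{1}{11}\right)^{2} = \left(\frac{936}{11}\right)^{2} = \frac{876096}{121}$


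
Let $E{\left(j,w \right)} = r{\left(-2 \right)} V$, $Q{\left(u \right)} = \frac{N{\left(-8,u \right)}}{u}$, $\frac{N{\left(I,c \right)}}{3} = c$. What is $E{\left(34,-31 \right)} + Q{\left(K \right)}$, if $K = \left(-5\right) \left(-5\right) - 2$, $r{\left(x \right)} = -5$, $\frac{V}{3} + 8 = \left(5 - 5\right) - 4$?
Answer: $183$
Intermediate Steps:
$V = -36$ ($V = -24 + 3 \left(\left(5 - 5\right) - 4\right) = -24 + 3 \left(0 - 4\right) = -24 + 3 \left(-4\right) = -24 - 12 = -36$)
$K = 23$ ($K = 25 - 2 = 23$)
$N{\left(I,c \right)} = 3 c$
$Q{\left(u \right)} = 3$ ($Q{\left(u \right)} = \frac{3 u}{u} = 3$)
$E{\left(j,w \right)} = 180$ ($E{\left(j,w \right)} = \left(-5\right) \left(-36\right) = 180$)
$E{\left(34,-31 \right)} + Q{\left(K \right)} = 180 + 3 = 183$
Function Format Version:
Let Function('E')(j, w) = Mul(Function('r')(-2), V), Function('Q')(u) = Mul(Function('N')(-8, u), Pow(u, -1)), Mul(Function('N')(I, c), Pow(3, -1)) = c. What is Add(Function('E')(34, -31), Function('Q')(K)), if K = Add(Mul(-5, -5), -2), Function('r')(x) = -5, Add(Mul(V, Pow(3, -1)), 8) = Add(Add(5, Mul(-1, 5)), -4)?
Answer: 183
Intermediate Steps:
V = -36 (V = Add(-24, Mul(3, Add(Add(5, Mul(-1, 5)), -4))) = Add(-24, Mul(3, Add(Add(5, -5), -4))) = Add(-24, Mul(3, Add(0, -4))) = Add(-24, Mul(3, -4)) = Add(-24, -12) = -36)
K = 23 (K = Add(25, -2) = 23)
Function('N')(I, c) = Mul(3, c)
Function('Q')(u) = 3 (Function('Q')(u) = Mul(Mul(3, u), Pow(u, -1)) = 3)
Function('E')(j, w) = 180 (Function('E')(j, w) = Mul(-5, -36) = 180)
Add(Function('E')(34, -31), Function('Q')(K)) = Add(180, 3) = 183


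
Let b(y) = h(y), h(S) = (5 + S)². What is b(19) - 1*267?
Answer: 309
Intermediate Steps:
b(y) = (5 + y)²
b(19) - 1*267 = (5 + 19)² - 1*267 = 24² - 267 = 576 - 267 = 309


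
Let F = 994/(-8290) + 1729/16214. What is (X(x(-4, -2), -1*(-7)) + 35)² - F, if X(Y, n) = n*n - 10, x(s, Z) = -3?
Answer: 368026587933/67207030 ≈ 5476.0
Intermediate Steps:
X(Y, n) = -10 + n² (X(Y, n) = n² - 10 = -10 + n²)
F = -891653/67207030 (F = 994*(-1/8290) + 1729*(1/16214) = -497/4145 + 1729/16214 = -891653/67207030 ≈ -0.013267)
(X(x(-4, -2), -1*(-7)) + 35)² - F = ((-10 + (-1*(-7))²) + 35)² - 1*(-891653/67207030) = ((-10 + 7²) + 35)² + 891653/67207030 = ((-10 + 49) + 35)² + 891653/67207030 = (39 + 35)² + 891653/67207030 = 74² + 891653/67207030 = 5476 + 891653/67207030 = 368026587933/67207030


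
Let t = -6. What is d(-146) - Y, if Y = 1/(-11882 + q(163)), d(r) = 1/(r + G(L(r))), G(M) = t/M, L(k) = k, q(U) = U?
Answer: -844832/124865945 ≈ -0.0067659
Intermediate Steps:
G(M) = -6/M
d(r) = 1/(r - 6/r)
Y = -1/11719 (Y = 1/(-11882 + 163) = 1/(-11719) = -1/11719 ≈ -8.5331e-5)
d(-146) - Y = -146/(-6 + (-146)²) - 1*(-1/11719) = -146/(-6 + 21316) + 1/11719 = -146/21310 + 1/11719 = -146*1/21310 + 1/11719 = -73/10655 + 1/11719 = -844832/124865945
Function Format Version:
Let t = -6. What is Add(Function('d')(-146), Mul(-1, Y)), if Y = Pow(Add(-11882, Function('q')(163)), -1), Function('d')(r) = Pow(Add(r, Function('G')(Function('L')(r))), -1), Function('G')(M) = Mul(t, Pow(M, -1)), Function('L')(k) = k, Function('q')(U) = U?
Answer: Rational(-844832, 124865945) ≈ -0.0067659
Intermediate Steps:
Function('G')(M) = Mul(-6, Pow(M, -1))
Function('d')(r) = Pow(Add(r, Mul(-6, Pow(r, -1))), -1)
Y = Rational(-1, 11719) (Y = Pow(Add(-11882, 163), -1) = Pow(-11719, -1) = Rational(-1, 11719) ≈ -8.5331e-5)
Add(Function('d')(-146), Mul(-1, Y)) = Add(Mul(-146, Pow(Add(-6, Pow(-146, 2)), -1)), Mul(-1, Rational(-1, 11719))) = Add(Mul(-146, Pow(Add(-6, 21316), -1)), Rational(1, 11719)) = Add(Mul(-146, Pow(21310, -1)), Rational(1, 11719)) = Add(Mul(-146, Rational(1, 21310)), Rational(1, 11719)) = Add(Rational(-73, 10655), Rational(1, 11719)) = Rational(-844832, 124865945)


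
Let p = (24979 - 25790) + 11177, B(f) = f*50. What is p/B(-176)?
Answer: -5183/4400 ≈ -1.1780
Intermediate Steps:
B(f) = 50*f
p = 10366 (p = -811 + 11177 = 10366)
p/B(-176) = 10366/((50*(-176))) = 10366/(-8800) = 10366*(-1/8800) = -5183/4400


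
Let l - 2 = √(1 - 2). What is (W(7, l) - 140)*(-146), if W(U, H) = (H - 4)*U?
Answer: 22484 - 1022*I ≈ 22484.0 - 1022.0*I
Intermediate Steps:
l = 2 + I (l = 2 + √(1 - 2) = 2 + √(-1) = 2 + I ≈ 2.0 + 1.0*I)
W(U, H) = U*(-4 + H) (W(U, H) = (-4 + H)*U = U*(-4 + H))
(W(7, l) - 140)*(-146) = (7*(-4 + (2 + I)) - 140)*(-146) = (7*(-2 + I) - 140)*(-146) = ((-14 + 7*I) - 140)*(-146) = (-154 + 7*I)*(-146) = 22484 - 1022*I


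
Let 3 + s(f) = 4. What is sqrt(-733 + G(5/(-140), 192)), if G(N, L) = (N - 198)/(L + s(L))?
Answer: I*sqrt(5358980627)/2702 ≈ 27.093*I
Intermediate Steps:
s(f) = 1 (s(f) = -3 + 4 = 1)
G(N, L) = (-198 + N)/(1 + L) (G(N, L) = (N - 198)/(L + 1) = (-198 + N)/(1 + L))
sqrt(-733 + G(5/(-140), 192)) = sqrt(-733 + (-198 + 5/(-140))/(1 + 192)) = sqrt(-733 + (-198 + 5*(-1/140))/193) = sqrt(-733 + (-198 - 1/28)/193) = sqrt(-733 + (1/193)*(-5545/28)) = sqrt(-733 - 5545/5404) = sqrt(-3966677/5404) = I*sqrt(5358980627)/2702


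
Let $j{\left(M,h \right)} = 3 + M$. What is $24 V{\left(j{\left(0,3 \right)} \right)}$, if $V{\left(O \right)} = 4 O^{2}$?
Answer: $864$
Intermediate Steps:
$24 V{\left(j{\left(0,3 \right)} \right)} = 24 \cdot 4 \left(3 + 0\right)^{2} = 24 \cdot 4 \cdot 3^{2} = 24 \cdot 4 \cdot 9 = 24 \cdot 36 = 864$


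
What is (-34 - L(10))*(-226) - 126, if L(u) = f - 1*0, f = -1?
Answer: 7332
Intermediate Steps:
L(u) = -1 (L(u) = -1 - 1*0 = -1 + 0 = -1)
(-34 - L(10))*(-226) - 126 = (-34 - 1*(-1))*(-226) - 126 = (-34 + 1)*(-226) - 126 = -33*(-226) - 126 = 7458 - 126 = 7332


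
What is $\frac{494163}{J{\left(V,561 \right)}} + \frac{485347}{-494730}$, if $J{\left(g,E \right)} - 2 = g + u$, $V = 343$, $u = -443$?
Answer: $- \frac{61131206249}{12120885} \approx -5043.5$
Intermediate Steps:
$J{\left(g,E \right)} = -441 + g$ ($J{\left(g,E \right)} = 2 + \left(g - 443\right) = 2 + \left(-443 + g\right) = -441 + g$)
$\frac{494163}{J{\left(V,561 \right)}} + \frac{485347}{-494730} = \frac{494163}{-441 + 343} + \frac{485347}{-494730} = \frac{494163}{-98} + 485347 \left(- \frac{1}{494730}\right) = 494163 \left(- \frac{1}{98}\right) - \frac{485347}{494730} = - \frac{494163}{98} - \frac{485347}{494730} = - \frac{61131206249}{12120885}$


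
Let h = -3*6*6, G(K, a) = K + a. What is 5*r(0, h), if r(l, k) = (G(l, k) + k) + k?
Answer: -1620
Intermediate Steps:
h = -108 (h = -18*6 = -108)
r(l, k) = l + 3*k (r(l, k) = ((l + k) + k) + k = ((k + l) + k) + k = (l + 2*k) + k = l + 3*k)
5*r(0, h) = 5*(0 + 3*(-108)) = 5*(0 - 324) = 5*(-324) = -1620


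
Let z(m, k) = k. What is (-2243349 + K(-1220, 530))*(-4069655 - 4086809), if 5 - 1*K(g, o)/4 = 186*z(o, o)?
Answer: 21513889113136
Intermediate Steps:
K(g, o) = 20 - 744*o
(-2243349 + K(-1220, 530))*(-4069655 - 4086809) = (-2243349 + (20 - 744*530))*(-4069655 - 4086809) = (-2243349 + (20 - 394320))*(-8156464) = (-2243349 - 394300)*(-8156464) = -2637649*(-8156464) = 21513889113136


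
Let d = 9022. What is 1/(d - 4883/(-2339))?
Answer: 2339/21107341 ≈ 0.00011081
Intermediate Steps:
1/(d - 4883/(-2339)) = 1/(9022 - 4883/(-2339)) = 1/(9022 - 4883*(-1/2339)) = 1/(9022 + 4883/2339) = 1/(21107341/2339) = 2339/21107341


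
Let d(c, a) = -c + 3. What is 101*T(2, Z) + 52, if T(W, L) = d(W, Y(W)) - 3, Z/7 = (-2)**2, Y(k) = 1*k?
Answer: -150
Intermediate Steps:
Y(k) = k
d(c, a) = 3 - c
Z = 28 (Z = 7*(-2)**2 = 7*4 = 28)
T(W, L) = -W (T(W, L) = (3 - W) - 3 = -W)
101*T(2, Z) + 52 = 101*(-1*2) + 52 = 101*(-2) + 52 = -202 + 52 = -150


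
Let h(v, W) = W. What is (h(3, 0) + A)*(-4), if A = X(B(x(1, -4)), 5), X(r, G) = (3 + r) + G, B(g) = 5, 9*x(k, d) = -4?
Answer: -52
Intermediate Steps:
x(k, d) = -4/9 (x(k, d) = (⅑)*(-4) = -4/9)
X(r, G) = 3 + G + r
A = 13 (A = 3 + 5 + 5 = 13)
(h(3, 0) + A)*(-4) = (0 + 13)*(-4) = 13*(-4) = -52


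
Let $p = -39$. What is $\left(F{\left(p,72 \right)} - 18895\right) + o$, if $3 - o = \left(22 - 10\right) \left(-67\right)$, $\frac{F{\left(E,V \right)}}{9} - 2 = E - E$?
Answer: $-18070$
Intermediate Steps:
$F{\left(E,V \right)} = 18$ ($F{\left(E,V \right)} = 18 + 9 \left(E - E\right) = 18 + 9 \cdot 0 = 18 + 0 = 18$)
$o = 807$ ($o = 3 - \left(22 - 10\right) \left(-67\right) = 3 - 12 \left(-67\right) = 3 - -804 = 3 + 804 = 807$)
$\left(F{\left(p,72 \right)} - 18895\right) + o = \left(18 - 18895\right) + 807 = -18877 + 807 = -18070$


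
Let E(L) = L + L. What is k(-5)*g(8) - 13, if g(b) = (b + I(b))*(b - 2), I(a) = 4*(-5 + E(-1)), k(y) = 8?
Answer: -973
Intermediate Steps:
E(L) = 2*L
I(a) = -28 (I(a) = 4*(-5 + 2*(-1)) = 4*(-5 - 2) = 4*(-7) = -28)
g(b) = (-28 + b)*(-2 + b) (g(b) = (b - 28)*(b - 2) = (-28 + b)*(-2 + b))
k(-5)*g(8) - 13 = 8*(56 + 8² - 30*8) - 13 = 8*(56 + 64 - 240) - 13 = 8*(-120) - 13 = -960 - 13 = -973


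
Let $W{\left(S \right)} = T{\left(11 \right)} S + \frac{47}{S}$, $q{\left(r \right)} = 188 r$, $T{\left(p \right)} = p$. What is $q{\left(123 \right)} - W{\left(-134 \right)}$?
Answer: $\frac{3296179}{134} \approx 24598.0$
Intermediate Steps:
$W{\left(S \right)} = 11 S + \frac{47}{S}$
$q{\left(123 \right)} - W{\left(-134 \right)} = 188 \cdot 123 - \left(11 \left(-134\right) + \frac{47}{-134}\right) = 23124 - \left(-1474 + 47 \left(- \frac{1}{134}\right)\right) = 23124 - \left(-1474 - \frac{47}{134}\right) = 23124 - - \frac{197563}{134} = 23124 + \frac{197563}{134} = \frac{3296179}{134}$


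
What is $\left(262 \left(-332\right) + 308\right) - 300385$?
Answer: $-387061$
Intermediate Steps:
$\left(262 \left(-332\right) + 308\right) - 300385 = \left(-86984 + 308\right) - 300385 = -86676 - 300385 = -387061$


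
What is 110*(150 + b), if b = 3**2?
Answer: 17490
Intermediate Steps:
b = 9
110*(150 + b) = 110*(150 + 9) = 110*159 = 17490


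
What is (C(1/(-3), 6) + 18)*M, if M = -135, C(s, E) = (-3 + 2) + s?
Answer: -2250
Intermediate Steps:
C(s, E) = -1 + s
(C(1/(-3), 6) + 18)*M = ((-1 + 1/(-3)) + 18)*(-135) = ((-1 - ⅓) + 18)*(-135) = (-4/3 + 18)*(-135) = (50/3)*(-135) = -2250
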